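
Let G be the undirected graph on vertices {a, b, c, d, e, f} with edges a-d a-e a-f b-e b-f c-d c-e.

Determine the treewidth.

A width-2 tree decomposition is:
Bags: B1 = {a, c, d}  B2 = {a, c, e}  B3 = {a, e, f}  B4 = {b, e, f}
Tree: B1–B2, B2–B3, B3–B4
The largest bag has 3 vertices, giving width 2; this decomposition certifies tw(G) ≤ 2. For the lower bound, G contains the cycle d–c–e–a–d, so G is not a forest; only forests have treewidth ≤ 1, hence tw(G) ≥ 2. Therefore the treewidth is 2.

2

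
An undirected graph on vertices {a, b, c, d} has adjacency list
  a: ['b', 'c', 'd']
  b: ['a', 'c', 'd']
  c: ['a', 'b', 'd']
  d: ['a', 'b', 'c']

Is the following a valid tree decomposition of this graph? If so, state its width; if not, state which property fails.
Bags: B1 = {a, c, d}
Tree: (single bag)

No — vertex b appears in no bag.

A tree decomposition must satisfy three properties: every vertex lies in some bag; for every edge, both endpoints lie together in some bag; and for every vertex, the bags containing it form a connected subtree. Here vertex b appears in no bag, so the decomposition is invalid.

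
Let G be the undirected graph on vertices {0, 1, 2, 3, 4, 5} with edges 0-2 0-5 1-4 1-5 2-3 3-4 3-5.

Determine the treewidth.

A width-2 tree decomposition is:
Bags: B1 = {1, 3, 4}  B2 = {1, 3, 5}  B3 = {2, 3, 5}  B4 = {0, 2, 5}
Tree: B1–B2, B2–B3, B3–B4
Each bag holds 3 vertices, so the decomposition has width 2, which upper-bounds the treewidth. For the lower bound, G contains the cycle 4–1–5–3–4, so G is not a forest; only forests have treewidth ≤ 1, hence tw(G) ≥ 2. The upper and lower bounds meet at 2, so that is the treewidth.

2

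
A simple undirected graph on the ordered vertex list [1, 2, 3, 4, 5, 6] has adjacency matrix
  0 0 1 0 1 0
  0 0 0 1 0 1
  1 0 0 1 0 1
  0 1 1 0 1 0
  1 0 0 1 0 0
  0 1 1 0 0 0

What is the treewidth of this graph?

A width-2 tree decomposition is:
Bags: B1 = {1, 4, 5}  B2 = {1, 3, 4}  B3 = {2, 3, 4}  B4 = {2, 3, 6}
Tree: B1–B2, B2–B3, B3–B4
Each bag holds 3 vertices, so the decomposition has width 2, which upper-bounds the treewidth. For the lower bound, G contains the cycle 5–1–3–4–5, so G is not a forest; only forests have treewidth ≤ 1, hence tw(G) ≥ 2. Therefore the treewidth is 2.

2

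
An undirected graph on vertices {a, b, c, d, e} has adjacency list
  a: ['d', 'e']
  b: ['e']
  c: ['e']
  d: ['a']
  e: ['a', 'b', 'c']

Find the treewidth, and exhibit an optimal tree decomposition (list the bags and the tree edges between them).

Each bag holds 2 vertices, so the decomposition has width 1, which upper-bounds the treewidth. Any graph with an edge has treewidth ≥ 1, and G has the edge e–a. Therefore the treewidth is 1.

Treewidth 1.
One optimal decomposition is:
Bags: B1 = {a, e}  B2 = {c, e}  B3 = {b, e}  B4 = {a, d}
Tree: B1–B2, B1–B3, B1–B4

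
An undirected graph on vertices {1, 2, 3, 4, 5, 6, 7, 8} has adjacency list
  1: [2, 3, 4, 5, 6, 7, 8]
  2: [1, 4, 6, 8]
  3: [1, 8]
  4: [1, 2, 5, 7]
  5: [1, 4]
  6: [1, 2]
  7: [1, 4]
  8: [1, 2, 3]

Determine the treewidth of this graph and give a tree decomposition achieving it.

The largest bag has 3 vertices, giving width 2; this decomposition certifies tw(G) ≤ 2. On the other hand G contains the 3-clique {1, 2, 8}. A clique must lie in a single bag of any decomposition, so no decomposition can have width below 2. Hence tw(G) = 2 exactly.

Treewidth 2.
One such decomposition:
Bags: B1 = {1, 2, 6}  B2 = {1, 2, 8}  B3 = {1, 3, 8}  B4 = {1, 2, 4}  B5 = {1, 4, 7}  B6 = {1, 4, 5}
Tree: B1–B2, B2–B3, B1–B4, B4–B5, B5–B6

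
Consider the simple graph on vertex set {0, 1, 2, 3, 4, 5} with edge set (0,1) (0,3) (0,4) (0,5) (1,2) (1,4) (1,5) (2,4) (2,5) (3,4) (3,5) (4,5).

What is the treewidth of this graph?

A width-3 tree decomposition is:
Bags: B1 = {0, 1, 4, 5}  B2 = {0, 3, 4, 5}  B3 = {1, 2, 4, 5}
Tree: B1–B2, B1–B3
Each bag holds 4 vertices, so the decomposition has width 3, which upper-bounds the treewidth. Conversely, {0, 1, 4, 5} is a clique of size 4, and the vertices of any clique must share a bag in every tree decomposition; so some bag has ≥ 4 vertices and tw(G) ≥ 3. Hence tw(G) = 3 exactly.

3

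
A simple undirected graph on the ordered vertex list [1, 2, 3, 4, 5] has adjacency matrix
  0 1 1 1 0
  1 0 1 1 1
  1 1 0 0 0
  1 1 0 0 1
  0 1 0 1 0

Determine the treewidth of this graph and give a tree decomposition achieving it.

Every bag has size at most 3, so the width is 3 − 1 = 2 and tw(G) ≤ 2. On the other hand G contains the 3-clique {1, 2, 3}. A clique must lie in a single bag of any decomposition, so no decomposition can have width below 2. Combining the bounds, tw(G) = 2.

Treewidth 2.
Bags: B1 = {1, 2, 4}  B2 = {1, 2, 3}  B3 = {2, 4, 5}
Tree: B1–B2, B1–B3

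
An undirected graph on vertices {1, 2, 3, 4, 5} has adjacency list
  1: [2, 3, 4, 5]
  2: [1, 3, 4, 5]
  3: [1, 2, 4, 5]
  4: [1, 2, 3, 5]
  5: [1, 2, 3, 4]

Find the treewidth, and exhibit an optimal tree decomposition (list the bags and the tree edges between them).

A single bag containing all 5 vertices is trivially a valid decomposition of width 4. For the lower bound, the 5 vertices {1, 2, 3, 4, 5} are pairwise adjacent, and any tree decomposition puts a clique entirely inside one bag — forcing width ≥ 4. Combining the bounds, tw(G) = 4.

Treewidth 4.
Bags: B1 = {1, 2, 3, 4, 5}
Tree: (single bag)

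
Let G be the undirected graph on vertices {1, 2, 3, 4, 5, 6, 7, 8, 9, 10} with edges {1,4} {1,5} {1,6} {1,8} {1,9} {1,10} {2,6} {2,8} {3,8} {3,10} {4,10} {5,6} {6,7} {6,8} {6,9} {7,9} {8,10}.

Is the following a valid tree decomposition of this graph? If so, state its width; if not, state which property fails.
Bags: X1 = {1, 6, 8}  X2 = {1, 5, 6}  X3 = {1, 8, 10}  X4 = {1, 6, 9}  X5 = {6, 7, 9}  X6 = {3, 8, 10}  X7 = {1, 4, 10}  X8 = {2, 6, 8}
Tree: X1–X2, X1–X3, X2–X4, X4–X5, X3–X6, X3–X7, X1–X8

Yes; width 2.

Vertex coverage: the bags together contain {1, 2, 3, 4, 5, 6, 7, 8, 9, 10}, the full vertex set. Edge coverage: each edge of G has both endpoints in at least one bag. Running intersection: for every vertex, the bags containing it form a connected subtree. All three properties hold, so this is a valid tree decomposition of width max|bag| − 1 = 2, and hence tw(G) ≤ 2.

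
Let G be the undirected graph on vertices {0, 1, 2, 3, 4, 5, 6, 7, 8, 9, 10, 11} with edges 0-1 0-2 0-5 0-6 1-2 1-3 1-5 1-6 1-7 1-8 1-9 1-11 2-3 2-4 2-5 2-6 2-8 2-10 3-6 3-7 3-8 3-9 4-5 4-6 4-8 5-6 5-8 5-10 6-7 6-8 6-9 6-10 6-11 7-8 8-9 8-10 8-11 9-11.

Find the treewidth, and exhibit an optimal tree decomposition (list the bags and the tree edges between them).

Treewidth 4.
One such decomposition:
Bags: B1 = {1, 2, 5, 6, 8}  B2 = {2, 4, 5, 6, 8}  B3 = {1, 2, 3, 6, 8}  B4 = {1, 3, 6, 8, 9}  B5 = {2, 5, 6, 8, 10}  B6 = {0, 1, 2, 5, 6}  B7 = {1, 3, 6, 7, 8}  B8 = {1, 6, 8, 9, 11}
Tree: B1–B2, B1–B3, B3–B4, B1–B5, B1–B6, B3–B7, B4–B8

Every bag has size at most 5, so the width is 5 − 1 = 4 and tw(G) ≤ 4. On the other hand G contains the 5-clique {0, 1, 2, 5, 6}. A clique must lie in a single bag of any decomposition, so no decomposition can have width below 4. Hence tw(G) = 4 exactly.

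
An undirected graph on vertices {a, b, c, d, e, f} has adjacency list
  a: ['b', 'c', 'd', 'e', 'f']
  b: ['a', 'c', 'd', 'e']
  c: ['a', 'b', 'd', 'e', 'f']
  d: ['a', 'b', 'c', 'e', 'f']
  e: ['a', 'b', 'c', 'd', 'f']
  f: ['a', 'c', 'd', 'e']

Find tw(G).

4

A width-4 tree decomposition is:
Bags: B1 = {a, c, d, e, f}  B2 = {a, b, c, d, e}
Tree: B1–B2
Each bag holds 5 vertices, so the decomposition has width 4, which upper-bounds the treewidth. On the other hand G contains the 5-clique {a, c, d, e, f}. A clique must lie in a single bag of any decomposition, so no decomposition can have width below 4. Combining the bounds, tw(G) = 4.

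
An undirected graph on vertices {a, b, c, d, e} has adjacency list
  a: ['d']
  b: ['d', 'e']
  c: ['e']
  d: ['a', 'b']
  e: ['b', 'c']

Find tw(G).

A width-1 tree decomposition is:
Bags: B1 = {c, e}  B2 = {b, e}  B3 = {b, d}  B4 = {a, d}
Tree: B1–B2, B2–B3, B3–B4
The largest bag has 2 vertices, giving width 1; this decomposition certifies tw(G) ≤ 1. G has an edge, so its treewidth is at least 1. Hence tw(G) = 1 exactly.

1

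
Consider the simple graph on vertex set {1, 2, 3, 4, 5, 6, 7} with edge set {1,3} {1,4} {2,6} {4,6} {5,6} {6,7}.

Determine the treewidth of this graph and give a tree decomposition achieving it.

Treewidth 1.
Bags: B1 = {6, 7}  B2 = {4, 6}  B3 = {2, 6}  B4 = {5, 6}  B5 = {1, 4}  B6 = {1, 3}
Tree: B1–B2, B2–B3, B3–B4, B2–B5, B5–B6

The largest bag has 2 vertices, giving width 1; this decomposition certifies tw(G) ≤ 1. Any graph with an edge has treewidth ≥ 1, and G has the edge 6–7. Therefore the treewidth is 1.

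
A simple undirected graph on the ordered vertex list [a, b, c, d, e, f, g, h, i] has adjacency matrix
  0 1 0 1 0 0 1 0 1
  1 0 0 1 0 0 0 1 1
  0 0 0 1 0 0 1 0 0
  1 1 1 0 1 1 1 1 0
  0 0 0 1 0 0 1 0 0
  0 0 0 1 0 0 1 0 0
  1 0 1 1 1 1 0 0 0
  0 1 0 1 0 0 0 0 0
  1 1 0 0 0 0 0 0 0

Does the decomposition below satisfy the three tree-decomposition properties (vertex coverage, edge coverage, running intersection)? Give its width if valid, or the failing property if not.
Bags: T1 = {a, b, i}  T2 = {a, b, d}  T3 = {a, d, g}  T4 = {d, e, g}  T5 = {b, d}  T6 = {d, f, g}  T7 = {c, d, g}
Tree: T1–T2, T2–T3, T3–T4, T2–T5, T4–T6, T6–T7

A tree decomposition must satisfy three properties: every vertex lies in some bag; for every edge, both endpoints lie together in some bag; and for every vertex, the bags containing it form a connected subtree. Here vertex h appears in no bag, so the decomposition is invalid.

No — vertex h appears in no bag.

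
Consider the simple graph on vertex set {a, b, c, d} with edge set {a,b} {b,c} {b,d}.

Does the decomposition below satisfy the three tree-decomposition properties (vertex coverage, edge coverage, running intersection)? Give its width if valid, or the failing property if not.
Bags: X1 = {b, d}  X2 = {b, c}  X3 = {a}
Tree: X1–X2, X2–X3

A tree decomposition must satisfy three properties: every vertex lies in some bag; for every edge, both endpoints lie together in some bag; and for every vertex, the bags containing it form a connected subtree. Here edge (b,a) lies in no bag, so the decomposition is invalid.

No — edge (b,a) lies in no bag.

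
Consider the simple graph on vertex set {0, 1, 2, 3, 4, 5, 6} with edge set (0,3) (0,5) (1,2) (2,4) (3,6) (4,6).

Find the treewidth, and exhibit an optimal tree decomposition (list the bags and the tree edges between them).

The largest bag has 2 vertices, giving width 1; this decomposition certifies tw(G) ≤ 1. Any graph with an edge has treewidth ≥ 1, and G has the edge 5–0. Combining the bounds, tw(G) = 1.

Treewidth 1.
Bags: B1 = {0, 5}  B2 = {0, 3}  B3 = {3, 6}  B4 = {4, 6}  B5 = {2, 4}  B6 = {1, 2}
Tree: B1–B2, B2–B3, B3–B4, B4–B5, B5–B6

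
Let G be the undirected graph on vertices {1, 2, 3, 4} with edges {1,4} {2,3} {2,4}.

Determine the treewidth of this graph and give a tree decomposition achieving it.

Each bag holds 2 vertices, so the decomposition has width 1, which upper-bounds the treewidth. Since G has at least one edge (e.g. 1–4), it is not an edgeless graph, so tw(G) ≥ 1. Combining the bounds, tw(G) = 1.

Treewidth 1.
One such decomposition:
Bags: B1 = {1, 4}  B2 = {2, 4}  B3 = {2, 3}
Tree: B1–B2, B2–B3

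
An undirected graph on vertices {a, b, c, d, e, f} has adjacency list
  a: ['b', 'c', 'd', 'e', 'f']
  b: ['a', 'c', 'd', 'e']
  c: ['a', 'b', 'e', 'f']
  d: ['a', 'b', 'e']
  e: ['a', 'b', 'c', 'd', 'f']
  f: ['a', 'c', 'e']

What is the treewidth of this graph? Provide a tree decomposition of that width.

Treewidth 3.
Bags: B1 = {a, c, e, f}  B2 = {a, b, c, e}  B3 = {a, b, d, e}
Tree: B1–B2, B2–B3

Each bag holds 4 vertices, so the decomposition has width 3, which upper-bounds the treewidth. Conversely, {a, b, d, e} is a clique of size 4, and the vertices of any clique must share a bag in every tree decomposition; so some bag has ≥ 4 vertices and tw(G) ≥ 3. Combining the bounds, tw(G) = 3.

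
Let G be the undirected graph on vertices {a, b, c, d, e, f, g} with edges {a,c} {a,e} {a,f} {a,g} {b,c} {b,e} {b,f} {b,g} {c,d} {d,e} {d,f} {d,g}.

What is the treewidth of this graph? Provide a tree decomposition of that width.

Every bag has size at most 4, so the width is 4 − 1 = 3 and tw(G) ≤ 3. For the lower bound: the 4 vertex sets {c,d}, {a,f}, {b}, {e} are disjoint, each induces a connected subgraph, and every pair is joined by at least one edge of G. Contracting each set to a single vertex therefore yields K_{4} as a minor, and since treewidth is minor-monotone, tw(G) ≥ tw(K_{4}) = 3. Combining the bounds, tw(G) = 3.

Treewidth 3.
One such decomposition:
Bags: B1 = {a, b, c, d}  B2 = {a, b, d, f}  B3 = {a, b, d, e}  B4 = {a, b, d, g}
Tree: B1–B2, B2–B3, B3–B4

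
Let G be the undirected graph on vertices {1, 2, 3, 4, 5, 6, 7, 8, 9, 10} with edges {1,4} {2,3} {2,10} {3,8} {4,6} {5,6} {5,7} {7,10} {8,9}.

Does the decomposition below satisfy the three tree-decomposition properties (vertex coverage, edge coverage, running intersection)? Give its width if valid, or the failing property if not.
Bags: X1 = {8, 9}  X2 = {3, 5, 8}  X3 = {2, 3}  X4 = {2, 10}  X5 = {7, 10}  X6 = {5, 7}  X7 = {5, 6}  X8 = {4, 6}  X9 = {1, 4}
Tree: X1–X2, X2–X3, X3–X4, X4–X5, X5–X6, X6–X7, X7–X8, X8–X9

No — bags containing vertex 5 are not connected in the tree.

A tree decomposition must satisfy three properties: every vertex lies in some bag; for every edge, both endpoints lie together in some bag; and for every vertex, the bags containing it form a connected subtree. Here bags containing vertex 5 are not connected in the tree, so the decomposition is invalid.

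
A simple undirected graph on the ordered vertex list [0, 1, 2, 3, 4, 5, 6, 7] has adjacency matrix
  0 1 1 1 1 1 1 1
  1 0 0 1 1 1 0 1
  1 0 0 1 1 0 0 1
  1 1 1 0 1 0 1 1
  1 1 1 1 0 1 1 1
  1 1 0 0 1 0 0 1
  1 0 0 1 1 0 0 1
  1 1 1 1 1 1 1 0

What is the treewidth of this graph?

A width-4 tree decomposition is:
Bags: B1 = {0, 1, 3, 4, 7}  B2 = {0, 2, 3, 4, 7}  B3 = {0, 1, 4, 5, 7}  B4 = {0, 3, 4, 6, 7}
Tree: B1–B2, B1–B3, B2–B4
Every bag has size at most 5, so the width is 5 − 1 = 4 and tw(G) ≤ 4. For the lower bound, the 5 vertices {0, 1, 3, 4, 7} are pairwise adjacent, and any tree decomposition puts a clique entirely inside one bag — forcing width ≥ 4. The upper and lower bounds meet at 4, so that is the treewidth.

4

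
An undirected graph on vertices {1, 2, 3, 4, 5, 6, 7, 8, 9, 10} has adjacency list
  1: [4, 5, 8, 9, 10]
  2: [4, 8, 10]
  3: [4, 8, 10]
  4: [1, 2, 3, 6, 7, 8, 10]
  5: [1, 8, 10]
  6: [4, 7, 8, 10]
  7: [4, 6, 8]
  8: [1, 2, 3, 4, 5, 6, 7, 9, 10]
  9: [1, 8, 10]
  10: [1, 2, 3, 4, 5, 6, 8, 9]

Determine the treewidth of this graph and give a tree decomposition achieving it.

Treewidth 3.
One such decomposition:
Bags: B1 = {1, 8, 9, 10}  B2 = {1, 4, 8, 10}  B3 = {4, 6, 8, 10}  B4 = {3, 4, 8, 10}  B5 = {1, 5, 8, 10}  B6 = {4, 6, 7, 8}  B7 = {2, 4, 8, 10}
Tree: B1–B2, B2–B3, B3–B4, B2–B5, B3–B6, B4–B7

The largest bag has 4 vertices, giving width 3; this decomposition certifies tw(G) ≤ 3. Conversely, {1, 8, 9, 10} is a clique of size 4, and the vertices of any clique must share a bag in every tree decomposition; so some bag has ≥ 4 vertices and tw(G) ≥ 3. Combining the bounds, tw(G) = 3.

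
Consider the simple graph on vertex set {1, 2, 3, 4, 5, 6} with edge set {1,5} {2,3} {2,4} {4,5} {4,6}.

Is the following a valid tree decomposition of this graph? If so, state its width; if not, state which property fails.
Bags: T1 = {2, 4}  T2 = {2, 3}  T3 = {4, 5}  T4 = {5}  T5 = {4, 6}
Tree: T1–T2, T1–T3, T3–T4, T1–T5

No — vertex 1 appears in no bag.

A tree decomposition must satisfy three properties: every vertex lies in some bag; for every edge, both endpoints lie together in some bag; and for every vertex, the bags containing it form a connected subtree. Here vertex 1 appears in no bag, so the decomposition is invalid.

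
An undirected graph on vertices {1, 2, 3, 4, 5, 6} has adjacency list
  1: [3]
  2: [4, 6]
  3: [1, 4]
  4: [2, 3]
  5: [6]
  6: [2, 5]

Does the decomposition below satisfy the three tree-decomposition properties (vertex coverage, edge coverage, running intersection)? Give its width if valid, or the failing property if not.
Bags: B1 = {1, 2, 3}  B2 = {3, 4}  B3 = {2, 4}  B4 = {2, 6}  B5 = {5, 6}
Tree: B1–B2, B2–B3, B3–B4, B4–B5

No — bags containing vertex 2 are not connected in the tree.

A tree decomposition must satisfy three properties: every vertex lies in some bag; for every edge, both endpoints lie together in some bag; and for every vertex, the bags containing it form a connected subtree. Here bags containing vertex 2 are not connected in the tree, so the decomposition is invalid.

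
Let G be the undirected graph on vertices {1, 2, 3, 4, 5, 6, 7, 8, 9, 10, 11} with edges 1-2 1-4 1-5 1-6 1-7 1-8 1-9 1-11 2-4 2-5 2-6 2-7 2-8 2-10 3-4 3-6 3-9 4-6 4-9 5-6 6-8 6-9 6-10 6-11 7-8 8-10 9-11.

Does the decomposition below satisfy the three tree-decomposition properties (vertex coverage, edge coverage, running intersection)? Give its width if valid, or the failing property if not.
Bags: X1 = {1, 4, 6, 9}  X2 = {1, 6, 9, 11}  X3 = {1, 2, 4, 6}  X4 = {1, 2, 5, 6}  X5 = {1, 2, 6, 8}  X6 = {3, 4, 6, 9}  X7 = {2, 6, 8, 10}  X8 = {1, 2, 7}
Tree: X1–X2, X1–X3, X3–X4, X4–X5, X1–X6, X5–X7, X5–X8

A tree decomposition must satisfy three properties: every vertex lies in some bag; for every edge, both endpoints lie together in some bag; and for every vertex, the bags containing it form a connected subtree. Here edge (8,7) lies in no bag, so the decomposition is invalid.

No — edge (8,7) lies in no bag.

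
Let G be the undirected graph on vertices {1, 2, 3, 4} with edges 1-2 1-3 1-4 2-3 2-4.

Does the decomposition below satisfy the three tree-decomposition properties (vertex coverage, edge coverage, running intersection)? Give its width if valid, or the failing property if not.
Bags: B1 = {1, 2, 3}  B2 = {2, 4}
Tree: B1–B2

No — edge (1,4) lies in no bag.

A tree decomposition must satisfy three properties: every vertex lies in some bag; for every edge, both endpoints lie together in some bag; and for every vertex, the bags containing it form a connected subtree. Here edge (1,4) lies in no bag, so the decomposition is invalid.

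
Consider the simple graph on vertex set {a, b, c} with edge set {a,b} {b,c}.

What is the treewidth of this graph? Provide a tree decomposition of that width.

Every bag has size at most 2, so the width is 2 − 1 = 1 and tw(G) ≤ 1. Any graph with an edge has treewidth ≥ 1, and G has the edge b–c. The upper and lower bounds meet at 1, so that is the treewidth.

Treewidth 1.
Bags: B1 = {b, c}  B2 = {a, b}
Tree: B1–B2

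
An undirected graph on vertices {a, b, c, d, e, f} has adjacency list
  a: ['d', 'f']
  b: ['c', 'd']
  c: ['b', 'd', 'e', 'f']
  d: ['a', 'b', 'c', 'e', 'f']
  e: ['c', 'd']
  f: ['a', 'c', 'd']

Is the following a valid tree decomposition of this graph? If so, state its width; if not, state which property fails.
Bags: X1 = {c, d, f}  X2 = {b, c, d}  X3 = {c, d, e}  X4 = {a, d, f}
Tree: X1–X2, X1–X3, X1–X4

Checking the three conditions: (i) the bags cover all of {a, b, c, d, e, f}; (ii) for each edge, some bag contains both endpoints; (iii) the bags containing any fixed vertex form a subtree. All hold, so the decomposition is valid with width 3 − 1 = 2.

Yes; width 2.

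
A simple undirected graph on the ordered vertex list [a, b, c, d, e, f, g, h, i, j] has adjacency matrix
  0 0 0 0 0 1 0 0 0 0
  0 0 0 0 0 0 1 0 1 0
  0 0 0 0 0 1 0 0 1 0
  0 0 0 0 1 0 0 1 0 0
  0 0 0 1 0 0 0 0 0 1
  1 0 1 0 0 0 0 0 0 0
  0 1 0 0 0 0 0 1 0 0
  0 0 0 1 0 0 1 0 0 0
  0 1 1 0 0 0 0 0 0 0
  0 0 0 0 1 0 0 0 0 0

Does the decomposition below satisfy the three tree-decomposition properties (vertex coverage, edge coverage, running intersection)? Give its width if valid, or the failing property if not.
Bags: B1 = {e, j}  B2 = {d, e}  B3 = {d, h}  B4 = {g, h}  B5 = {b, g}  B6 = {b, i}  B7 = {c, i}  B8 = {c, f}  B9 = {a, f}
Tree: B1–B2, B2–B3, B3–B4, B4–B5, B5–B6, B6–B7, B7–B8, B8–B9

Vertex coverage: the bags together contain {a, b, c, d, e, f, g, h, i, j}, the full vertex set. Edge coverage: each edge of G has both endpoints in at least one bag. Running intersection: for every vertex, the bags containing it form a connected subtree. All three properties hold, so this is a valid tree decomposition of width max|bag| − 1 = 1, and hence tw(G) ≤ 1.

Yes; width 1.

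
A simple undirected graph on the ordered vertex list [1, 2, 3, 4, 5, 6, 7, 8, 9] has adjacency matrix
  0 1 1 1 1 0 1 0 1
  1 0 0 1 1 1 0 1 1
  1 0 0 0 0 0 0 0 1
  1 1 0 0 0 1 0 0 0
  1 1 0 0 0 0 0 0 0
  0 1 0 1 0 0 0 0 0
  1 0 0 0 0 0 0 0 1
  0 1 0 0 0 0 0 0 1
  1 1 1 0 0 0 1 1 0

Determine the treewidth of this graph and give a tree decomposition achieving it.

Each bag holds 3 vertices, so the decomposition has width 2, which upper-bounds the treewidth. On the other hand G contains the 3-clique {2, 8, 9}. A clique must lie in a single bag of any decomposition, so no decomposition can have width below 2. Combining the bounds, tw(G) = 2.

Treewidth 2.
One such decomposition:
Bags: B1 = {1, 2, 9}  B2 = {1, 2, 4}  B3 = {1, 7, 9}  B4 = {2, 8, 9}  B5 = {2, 4, 6}  B6 = {1, 3, 9}  B7 = {1, 2, 5}
Tree: B1–B2, B1–B3, B1–B4, B2–B5, B3–B6, B1–B7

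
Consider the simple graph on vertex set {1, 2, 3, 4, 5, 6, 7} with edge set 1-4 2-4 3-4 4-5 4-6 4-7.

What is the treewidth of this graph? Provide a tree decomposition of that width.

Treewidth 1.
One optimal decomposition is:
Bags: B1 = {2, 4}  B2 = {3, 4}  B3 = {4, 6}  B4 = {1, 4}  B5 = {4, 5}  B6 = {4, 7}
Tree: B1–B2, B1–B3, B3–B4, B4–B5, B4–B6

The largest bag has 2 vertices, giving width 1; this decomposition certifies tw(G) ≤ 1. Any graph with an edge has treewidth ≥ 1, and G has the edge 2–4. The upper and lower bounds meet at 1, so that is the treewidth.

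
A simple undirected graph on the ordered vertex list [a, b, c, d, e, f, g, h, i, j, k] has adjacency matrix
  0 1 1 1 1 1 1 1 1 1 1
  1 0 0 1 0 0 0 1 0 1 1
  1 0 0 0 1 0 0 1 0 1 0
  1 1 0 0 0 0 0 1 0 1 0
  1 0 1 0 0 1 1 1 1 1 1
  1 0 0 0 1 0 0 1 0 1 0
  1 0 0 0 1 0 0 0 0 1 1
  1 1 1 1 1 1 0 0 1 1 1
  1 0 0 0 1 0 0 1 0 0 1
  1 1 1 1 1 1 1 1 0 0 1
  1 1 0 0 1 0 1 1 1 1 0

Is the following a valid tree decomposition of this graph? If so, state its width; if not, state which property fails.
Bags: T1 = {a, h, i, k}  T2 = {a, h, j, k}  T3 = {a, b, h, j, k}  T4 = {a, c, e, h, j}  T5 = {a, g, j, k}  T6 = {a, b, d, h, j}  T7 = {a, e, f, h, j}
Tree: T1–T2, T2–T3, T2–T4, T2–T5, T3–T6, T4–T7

No — edge (e,k) lies in no bag.

A tree decomposition must satisfy three properties: every vertex lies in some bag; for every edge, both endpoints lie together in some bag; and for every vertex, the bags containing it form a connected subtree. Here edge (e,k) lies in no bag, so the decomposition is invalid.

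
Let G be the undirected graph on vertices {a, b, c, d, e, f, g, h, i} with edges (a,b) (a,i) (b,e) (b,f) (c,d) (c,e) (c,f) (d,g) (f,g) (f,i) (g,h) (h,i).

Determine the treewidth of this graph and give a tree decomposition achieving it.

Treewidth 3.
Bags: B1 = {c, d, e, g}  B2 = {c, e, f, g}  B3 = {b, e, f, g}  B4 = {b, f, g, h}  B5 = {b, f, h, i}  B6 = {a, b, h, i}
Tree: B1–B2, B2–B3, B3–B4, B4–B5, B5–B6

Every bag has size at most 4, so the width is 4 − 1 = 3 and tw(G) ≤ 3. For the lower bound: the 4 vertex sets {c,d,e}, {g}, {f}, {a,b,h,i} are disjoint, each induces a connected subgraph, and every pair is joined by at least one edge of G. Contracting each set to a single vertex therefore yields K_{4} as a minor, and since treewidth is minor-monotone, tw(G) ≥ tw(K_{4}) = 3. Combining the bounds, tw(G) = 3.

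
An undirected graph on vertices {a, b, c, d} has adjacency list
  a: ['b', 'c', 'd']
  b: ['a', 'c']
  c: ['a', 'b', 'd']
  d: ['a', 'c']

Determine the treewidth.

2

A width-2 tree decomposition is:
Bags: B1 = {a, c, d}  B2 = {a, b, c}
Tree: B1–B2
Each bag holds 3 vertices, so the decomposition has width 2, which upper-bounds the treewidth. For the lower bound, the 3 vertices {a, c, d} are pairwise adjacent, and any tree decomposition puts a clique entirely inside one bag — forcing width ≥ 2. The upper and lower bounds meet at 2, so that is the treewidth.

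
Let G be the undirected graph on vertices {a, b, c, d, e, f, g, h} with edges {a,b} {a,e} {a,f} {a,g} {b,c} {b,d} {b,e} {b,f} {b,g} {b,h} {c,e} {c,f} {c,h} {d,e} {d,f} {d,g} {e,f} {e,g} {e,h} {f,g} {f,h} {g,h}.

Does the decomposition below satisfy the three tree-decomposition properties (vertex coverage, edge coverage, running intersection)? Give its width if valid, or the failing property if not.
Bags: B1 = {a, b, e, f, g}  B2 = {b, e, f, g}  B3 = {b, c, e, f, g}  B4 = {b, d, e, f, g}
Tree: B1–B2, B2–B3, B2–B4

No — vertex h appears in no bag.

A tree decomposition must satisfy three properties: every vertex lies in some bag; for every edge, both endpoints lie together in some bag; and for every vertex, the bags containing it form a connected subtree. Here vertex h appears in no bag, so the decomposition is invalid.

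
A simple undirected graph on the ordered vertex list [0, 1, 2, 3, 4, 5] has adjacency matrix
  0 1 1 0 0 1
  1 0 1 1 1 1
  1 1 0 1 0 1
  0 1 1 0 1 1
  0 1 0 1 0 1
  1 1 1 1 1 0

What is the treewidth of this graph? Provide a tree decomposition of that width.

The largest bag has 4 vertices, giving width 3; this decomposition certifies tw(G) ≤ 3. Conversely, {0, 1, 2, 5} is a clique of size 4, and the vertices of any clique must share a bag in every tree decomposition; so some bag has ≥ 4 vertices and tw(G) ≥ 3. The upper and lower bounds meet at 3, so that is the treewidth.

Treewidth 3.
One optimal decomposition is:
Bags: B1 = {1, 3, 4, 5}  B2 = {1, 2, 3, 5}  B3 = {0, 1, 2, 5}
Tree: B1–B2, B2–B3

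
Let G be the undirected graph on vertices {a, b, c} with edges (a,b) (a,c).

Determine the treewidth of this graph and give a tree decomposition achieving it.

Every bag has size at most 2, so the width is 2 − 1 = 1 and tw(G) ≤ 1. G has an edge, so its treewidth is at least 1. Combining the bounds, tw(G) = 1.

Treewidth 1.
One optimal decomposition is:
Bags: B1 = {a, b}  B2 = {a, c}
Tree: B1–B2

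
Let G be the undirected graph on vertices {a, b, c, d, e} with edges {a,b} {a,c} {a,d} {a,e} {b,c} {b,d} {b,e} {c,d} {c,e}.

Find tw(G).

A width-3 tree decomposition is:
Bags: B1 = {a, b, c, d}  B2 = {a, b, c, e}
Tree: B1–B2
The largest bag has 4 vertices, giving width 3; this decomposition certifies tw(G) ≤ 3. On the other hand G contains the 4-clique {a, b, c, d}. A clique must lie in a single bag of any decomposition, so no decomposition can have width below 3. Therefore the treewidth is 3.

3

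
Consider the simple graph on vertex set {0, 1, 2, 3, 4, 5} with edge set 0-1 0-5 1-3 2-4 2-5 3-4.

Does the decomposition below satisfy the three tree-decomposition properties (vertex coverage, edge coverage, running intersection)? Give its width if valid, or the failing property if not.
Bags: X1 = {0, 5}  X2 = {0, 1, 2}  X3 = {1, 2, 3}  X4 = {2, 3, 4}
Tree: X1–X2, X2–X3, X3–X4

No — edge (2,5) lies in no bag.

A tree decomposition must satisfy three properties: every vertex lies in some bag; for every edge, both endpoints lie together in some bag; and for every vertex, the bags containing it form a connected subtree. Here edge (2,5) lies in no bag, so the decomposition is invalid.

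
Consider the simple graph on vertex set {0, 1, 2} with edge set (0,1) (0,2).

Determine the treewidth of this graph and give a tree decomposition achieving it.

Treewidth 1.
One such decomposition:
Bags: B1 = {0, 2}  B2 = {0, 1}
Tree: B1–B2

The largest bag has 2 vertices, giving width 1; this decomposition certifies tw(G) ≤ 1. Since G has at least one edge (e.g. 2–0), it is not an edgeless graph, so tw(G) ≥ 1. Hence tw(G) = 1 exactly.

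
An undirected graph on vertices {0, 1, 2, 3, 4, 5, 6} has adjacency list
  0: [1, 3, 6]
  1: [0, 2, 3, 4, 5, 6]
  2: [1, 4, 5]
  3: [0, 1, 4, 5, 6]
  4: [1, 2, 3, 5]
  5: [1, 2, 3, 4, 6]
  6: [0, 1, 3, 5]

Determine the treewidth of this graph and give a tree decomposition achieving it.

Treewidth 3.
Bags: B1 = {1, 3, 5, 6}  B2 = {1, 3, 4, 5}  B3 = {1, 2, 4, 5}  B4 = {0, 1, 3, 6}
Tree: B1–B2, B2–B3, B1–B4

The largest bag has 4 vertices, giving width 3; this decomposition certifies tw(G) ≤ 3. Conversely, {1, 2, 4, 5} is a clique of size 4, and the vertices of any clique must share a bag in every tree decomposition; so some bag has ≥ 4 vertices and tw(G) ≥ 3. The upper and lower bounds meet at 3, so that is the treewidth.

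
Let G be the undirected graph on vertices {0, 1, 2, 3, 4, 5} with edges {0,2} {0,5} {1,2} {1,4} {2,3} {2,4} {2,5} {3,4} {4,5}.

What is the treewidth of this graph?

A width-2 tree decomposition is:
Bags: B1 = {2, 4, 5}  B2 = {1, 2, 4}  B3 = {0, 2, 5}  B4 = {2, 3, 4}
Tree: B1–B2, B1–B3, B1–B4
Each bag holds 3 vertices, so the decomposition has width 2, which upper-bounds the treewidth. For the lower bound, the 3 vertices {0, 2, 5} are pairwise adjacent, and any tree decomposition puts a clique entirely inside one bag — forcing width ≥ 2. Hence tw(G) = 2 exactly.

2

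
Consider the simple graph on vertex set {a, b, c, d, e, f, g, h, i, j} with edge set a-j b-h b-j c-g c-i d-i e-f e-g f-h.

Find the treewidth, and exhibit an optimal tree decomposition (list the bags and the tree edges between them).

Treewidth 1.
One such decomposition:
Bags: B1 = {a, j}  B2 = {b, j}  B3 = {b, h}  B4 = {f, h}  B5 = {e, f}  B6 = {e, g}  B7 = {c, g}  B8 = {c, i}  B9 = {d, i}
Tree: B1–B2, B2–B3, B3–B4, B4–B5, B5–B6, B6–B7, B7–B8, B8–B9

Each bag holds 2 vertices, so the decomposition has width 1, which upper-bounds the treewidth. Any graph with an edge has treewidth ≥ 1, and G has the edge a–j. The upper and lower bounds meet at 1, so that is the treewidth.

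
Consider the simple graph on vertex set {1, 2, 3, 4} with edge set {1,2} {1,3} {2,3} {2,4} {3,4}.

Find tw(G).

2

A width-2 tree decomposition is:
Bags: B1 = {2, 3, 4}  B2 = {1, 2, 3}
Tree: B1–B2
Every bag has size at most 3, so the width is 3 − 1 = 2 and tw(G) ≤ 2. For the lower bound, the 3 vertices {1, 2, 3} are pairwise adjacent, and any tree decomposition puts a clique entirely inside one bag — forcing width ≥ 2. Hence tw(G) = 2 exactly.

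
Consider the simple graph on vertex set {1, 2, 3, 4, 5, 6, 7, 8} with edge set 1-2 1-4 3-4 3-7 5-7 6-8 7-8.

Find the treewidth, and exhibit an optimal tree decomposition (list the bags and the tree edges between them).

Treewidth 1.
One optimal decomposition is:
Bags: B1 = {1, 4}  B2 = {3, 4}  B3 = {3, 7}  B4 = {1, 2}  B5 = {7, 8}  B6 = {6, 8}  B7 = {5, 7}
Tree: B1–B2, B2–B3, B1–B4, B3–B5, B5–B6, B3–B7

Every bag has size at most 2, so the width is 2 − 1 = 1 and tw(G) ≤ 1. G has an edge, so its treewidth is at least 1. The upper and lower bounds meet at 1, so that is the treewidth.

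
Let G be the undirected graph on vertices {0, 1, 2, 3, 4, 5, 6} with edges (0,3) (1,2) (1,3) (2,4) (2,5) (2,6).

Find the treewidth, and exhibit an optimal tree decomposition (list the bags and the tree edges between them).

Each bag holds 2 vertices, so the decomposition has width 1, which upper-bounds the treewidth. Any graph with an edge has treewidth ≥ 1, and G has the edge 2–6. Hence tw(G) = 1 exactly.

Treewidth 1.
One such decomposition:
Bags: B1 = {2, 6}  B2 = {1, 2}  B3 = {2, 5}  B4 = {2, 4}  B5 = {1, 3}  B6 = {0, 3}
Tree: B1–B2, B2–B3, B3–B4, B2–B5, B5–B6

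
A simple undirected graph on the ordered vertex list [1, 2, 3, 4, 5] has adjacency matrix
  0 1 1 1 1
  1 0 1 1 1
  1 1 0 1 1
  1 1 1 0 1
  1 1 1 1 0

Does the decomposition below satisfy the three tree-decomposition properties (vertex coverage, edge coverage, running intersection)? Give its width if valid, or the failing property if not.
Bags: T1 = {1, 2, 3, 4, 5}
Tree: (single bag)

Checking the three conditions: (i) the bags cover all of {1, 2, 3, 4, 5}; (ii) for each edge, some bag contains both endpoints; (iii) the bags containing any fixed vertex form a subtree. All hold, so the decomposition is valid with width 5 − 1 = 4.

Yes; width 4.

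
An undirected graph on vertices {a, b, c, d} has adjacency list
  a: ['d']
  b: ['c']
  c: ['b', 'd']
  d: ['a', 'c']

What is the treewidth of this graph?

A width-1 tree decomposition is:
Bags: B1 = {c, d}  B2 = {b, c}  B3 = {a, d}
Tree: B1–B2, B1–B3
Every bag has size at most 2, so the width is 2 − 1 = 1 and tw(G) ≤ 1. G has an edge, so its treewidth is at least 1. Combining the bounds, tw(G) = 1.

1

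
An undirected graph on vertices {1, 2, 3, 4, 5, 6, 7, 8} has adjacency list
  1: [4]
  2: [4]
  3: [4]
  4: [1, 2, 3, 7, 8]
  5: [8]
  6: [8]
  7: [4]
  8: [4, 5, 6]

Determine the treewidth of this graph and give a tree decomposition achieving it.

Treewidth 1.
One such decomposition:
Bags: B1 = {2, 4}  B2 = {3, 4}  B3 = {4, 8}  B4 = {1, 4}  B5 = {6, 8}  B6 = {5, 8}  B7 = {4, 7}
Tree: B1–B2, B2–B3, B3–B4, B3–B5, B5–B6, B2–B7

Each bag holds 2 vertices, so the decomposition has width 1, which upper-bounds the treewidth. Any graph with an edge has treewidth ≥ 1, and G has the edge 4–2. Hence tw(G) = 1 exactly.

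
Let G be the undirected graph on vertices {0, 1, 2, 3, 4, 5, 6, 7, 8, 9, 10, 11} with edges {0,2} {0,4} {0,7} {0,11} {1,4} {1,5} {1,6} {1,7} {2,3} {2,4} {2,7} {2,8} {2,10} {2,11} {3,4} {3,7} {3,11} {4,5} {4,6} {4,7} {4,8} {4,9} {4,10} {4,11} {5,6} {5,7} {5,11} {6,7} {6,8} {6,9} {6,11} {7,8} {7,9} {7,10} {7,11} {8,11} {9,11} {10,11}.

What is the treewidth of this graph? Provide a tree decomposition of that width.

Treewidth 4.
One optimal decomposition is:
Bags: B1 = {2, 4, 7, 8, 11}  B2 = {4, 6, 7, 8, 11}  B3 = {0, 2, 4, 7, 11}  B4 = {4, 5, 6, 7, 11}  B5 = {2, 4, 7, 10, 11}  B6 = {1, 4, 5, 6, 7}  B7 = {4, 6, 7, 9, 11}  B8 = {2, 3, 4, 7, 11}
Tree: B1–B2, B1–B3, B2–B4, B1–B5, B4–B6, B2–B7, B3–B8

The largest bag has 5 vertices, giving width 4; this decomposition certifies tw(G) ≤ 4. Conversely, {1, 4, 5, 6, 7} is a clique of size 5, and the vertices of any clique must share a bag in every tree decomposition; so some bag has ≥ 5 vertices and tw(G) ≥ 4. Therefore the treewidth is 4.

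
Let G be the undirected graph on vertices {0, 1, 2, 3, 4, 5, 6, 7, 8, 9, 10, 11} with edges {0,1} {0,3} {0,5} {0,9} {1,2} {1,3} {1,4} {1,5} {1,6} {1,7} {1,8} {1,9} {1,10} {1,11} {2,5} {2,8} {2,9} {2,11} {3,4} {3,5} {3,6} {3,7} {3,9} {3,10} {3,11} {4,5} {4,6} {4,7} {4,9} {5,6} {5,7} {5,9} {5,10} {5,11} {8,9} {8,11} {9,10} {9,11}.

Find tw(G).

4

A width-4 tree decomposition is:
Bags: B1 = {1, 3, 4, 5, 9}  B2 = {1, 3, 5, 9, 10}  B3 = {1, 3, 5, 9, 11}  B4 = {1, 2, 5, 9, 11}  B5 = {0, 1, 3, 5, 9}  B6 = {1, 3, 4, 5, 6}  B7 = {1, 2, 8, 9, 11}  B8 = {1, 3, 4, 5, 7}
Tree: B1–B2, B2–B3, B3–B4, B3–B5, B1–B6, B4–B7, B6–B8
The largest bag has 5 vertices, giving width 4; this decomposition certifies tw(G) ≤ 4. On the other hand G contains the 5-clique {1, 2, 8, 9, 11}. A clique must lie in a single bag of any decomposition, so no decomposition can have width below 4. The upper and lower bounds meet at 4, so that is the treewidth.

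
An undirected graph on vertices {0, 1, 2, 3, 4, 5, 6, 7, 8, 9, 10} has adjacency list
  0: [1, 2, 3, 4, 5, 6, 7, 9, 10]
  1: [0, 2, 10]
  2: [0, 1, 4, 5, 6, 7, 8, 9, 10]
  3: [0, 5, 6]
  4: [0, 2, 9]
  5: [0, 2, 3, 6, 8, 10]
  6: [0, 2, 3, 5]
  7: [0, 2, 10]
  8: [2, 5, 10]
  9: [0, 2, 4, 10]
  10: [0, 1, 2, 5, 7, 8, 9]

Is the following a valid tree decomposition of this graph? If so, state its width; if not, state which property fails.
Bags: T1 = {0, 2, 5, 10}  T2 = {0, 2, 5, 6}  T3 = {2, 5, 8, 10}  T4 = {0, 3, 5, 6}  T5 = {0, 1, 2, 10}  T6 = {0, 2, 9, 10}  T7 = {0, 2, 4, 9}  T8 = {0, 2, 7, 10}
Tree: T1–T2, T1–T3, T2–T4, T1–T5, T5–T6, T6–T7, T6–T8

Every vertex of G appears in some bag (union = {0, 1, 2, 3, 4, 5, 6, 7, 8, 9, 10}); every edge is covered by a bag; and for each vertex v the set of bags containing v is connected in the bag tree. The decomposition is therefore valid. The largest bag has 4 vertices, so the width is 3.

Yes; width 3.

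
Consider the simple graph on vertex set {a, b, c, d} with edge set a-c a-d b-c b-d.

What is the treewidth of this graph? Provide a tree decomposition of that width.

Every bag has size at most 3, so the width is 3 − 1 = 2 and tw(G) ≤ 2. The edges d–a–c–b–d form a cycle, so G is not a tree and its treewidth is at least 2. Combining the bounds, tw(G) = 2.

Treewidth 2.
Bags: B1 = {a, c, d}  B2 = {b, c, d}
Tree: B1–B2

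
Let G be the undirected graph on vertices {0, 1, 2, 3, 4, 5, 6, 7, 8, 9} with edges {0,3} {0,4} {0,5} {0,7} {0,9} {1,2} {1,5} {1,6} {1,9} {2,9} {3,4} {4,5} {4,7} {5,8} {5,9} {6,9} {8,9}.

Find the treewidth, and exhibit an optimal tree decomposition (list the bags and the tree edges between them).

The largest bag has 3 vertices, giving width 2; this decomposition certifies tw(G) ≤ 2. For the lower bound, the 3 vertices {0, 5, 9} are pairwise adjacent, and any tree decomposition puts a clique entirely inside one bag — forcing width ≥ 2. Hence tw(G) = 2 exactly.

Treewidth 2.
One such decomposition:
Bags: B1 = {1, 6, 9}  B2 = {1, 5, 9}  B3 = {0, 5, 9}  B4 = {0, 4, 5}  B5 = {1, 2, 9}  B6 = {0, 3, 4}  B7 = {5, 8, 9}  B8 = {0, 4, 7}
Tree: B1–B2, B2–B3, B3–B4, B2–B5, B4–B6, B3–B7, B4–B8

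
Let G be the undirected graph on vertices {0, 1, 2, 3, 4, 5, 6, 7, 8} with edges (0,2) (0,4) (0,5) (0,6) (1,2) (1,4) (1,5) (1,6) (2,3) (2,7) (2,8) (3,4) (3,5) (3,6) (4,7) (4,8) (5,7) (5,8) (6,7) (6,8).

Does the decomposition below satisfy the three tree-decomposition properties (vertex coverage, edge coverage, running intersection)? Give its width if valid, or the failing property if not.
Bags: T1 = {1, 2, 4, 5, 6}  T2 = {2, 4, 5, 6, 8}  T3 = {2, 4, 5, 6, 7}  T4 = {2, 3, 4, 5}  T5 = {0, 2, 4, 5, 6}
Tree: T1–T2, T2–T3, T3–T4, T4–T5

A tree decomposition must satisfy three properties: every vertex lies in some bag; for every edge, both endpoints lie together in some bag; and for every vertex, the bags containing it form a connected subtree. Here edge (6,3) lies in no bag, so the decomposition is invalid.

No — edge (6,3) lies in no bag.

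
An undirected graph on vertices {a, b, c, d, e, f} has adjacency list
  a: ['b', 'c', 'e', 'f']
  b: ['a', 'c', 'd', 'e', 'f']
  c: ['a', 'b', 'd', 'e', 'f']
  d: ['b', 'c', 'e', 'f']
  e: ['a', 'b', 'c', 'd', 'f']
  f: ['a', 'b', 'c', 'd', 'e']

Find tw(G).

4

A width-4 tree decomposition is:
Bags: B1 = {a, b, c, e, f}  B2 = {b, c, d, e, f}
Tree: B1–B2
Each bag holds 5 vertices, so the decomposition has width 4, which upper-bounds the treewidth. Conversely, {b, c, d, e, f} is a clique of size 5, and the vertices of any clique must share a bag in every tree decomposition; so some bag has ≥ 5 vertices and tw(G) ≥ 4. Therefore the treewidth is 4.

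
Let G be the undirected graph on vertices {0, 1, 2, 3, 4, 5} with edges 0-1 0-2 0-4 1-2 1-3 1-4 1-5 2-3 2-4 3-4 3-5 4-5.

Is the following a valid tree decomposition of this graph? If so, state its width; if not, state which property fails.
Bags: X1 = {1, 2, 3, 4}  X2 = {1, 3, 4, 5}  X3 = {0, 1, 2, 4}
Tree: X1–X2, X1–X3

Yes; width 3.

Checking the three conditions: (i) the bags cover all of {0, 1, 2, 3, 4, 5}; (ii) for each edge, some bag contains both endpoints; (iii) the bags containing any fixed vertex form a subtree. All hold, so the decomposition is valid with width 4 − 1 = 3.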